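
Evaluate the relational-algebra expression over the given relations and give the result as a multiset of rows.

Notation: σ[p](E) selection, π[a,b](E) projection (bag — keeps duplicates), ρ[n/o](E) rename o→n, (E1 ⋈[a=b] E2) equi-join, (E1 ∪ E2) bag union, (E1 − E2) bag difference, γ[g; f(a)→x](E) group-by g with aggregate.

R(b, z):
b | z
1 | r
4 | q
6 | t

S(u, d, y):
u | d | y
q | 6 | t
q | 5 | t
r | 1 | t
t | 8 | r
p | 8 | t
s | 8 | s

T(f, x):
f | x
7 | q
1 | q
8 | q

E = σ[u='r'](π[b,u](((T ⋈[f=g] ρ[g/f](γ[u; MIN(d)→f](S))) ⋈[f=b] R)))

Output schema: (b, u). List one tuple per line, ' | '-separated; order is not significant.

Row counts bottom-up:
  T → 3
  S → 6
  γ[u; MIN(d)→f](S) → 5
  ρ[g/f](γ[u; MIN(d)→f](S)) → 5
  (T ⋈[f=g] ρ[g/f](γ[u; MIN(d)→f](S))) → 4
  R → 3
  ((T ⋈[f=g] ρ[g/f](γ[u; MIN(d)→f](S))) ⋈[f=b] R) → 1
  π[b,u](((T ⋈[f=g] ρ[g/f](γ[u; MIN(d)→f](S))) ⋈[f=b] R)) → 1
  σ[u='r'](π[b,u](((T ⋈[f=g] ρ[g/f](γ[u; MIN(d)→f](S))) ⋈[f=b] R))) → 1

== RESULT ==
b | u
1 | r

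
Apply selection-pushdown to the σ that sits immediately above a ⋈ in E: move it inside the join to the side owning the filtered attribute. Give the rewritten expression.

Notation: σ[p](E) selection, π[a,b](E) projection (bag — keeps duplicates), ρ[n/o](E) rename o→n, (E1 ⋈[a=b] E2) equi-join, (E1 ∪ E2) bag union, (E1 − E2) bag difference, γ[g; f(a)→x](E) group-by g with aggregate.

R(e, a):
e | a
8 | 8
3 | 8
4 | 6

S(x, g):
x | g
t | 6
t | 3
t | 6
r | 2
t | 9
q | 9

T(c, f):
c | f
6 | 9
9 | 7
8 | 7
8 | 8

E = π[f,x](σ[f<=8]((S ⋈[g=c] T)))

σ filters on f, owned by the right side.
E' = π[f,x]((S ⋈[g=c] σ[f<=8](T)))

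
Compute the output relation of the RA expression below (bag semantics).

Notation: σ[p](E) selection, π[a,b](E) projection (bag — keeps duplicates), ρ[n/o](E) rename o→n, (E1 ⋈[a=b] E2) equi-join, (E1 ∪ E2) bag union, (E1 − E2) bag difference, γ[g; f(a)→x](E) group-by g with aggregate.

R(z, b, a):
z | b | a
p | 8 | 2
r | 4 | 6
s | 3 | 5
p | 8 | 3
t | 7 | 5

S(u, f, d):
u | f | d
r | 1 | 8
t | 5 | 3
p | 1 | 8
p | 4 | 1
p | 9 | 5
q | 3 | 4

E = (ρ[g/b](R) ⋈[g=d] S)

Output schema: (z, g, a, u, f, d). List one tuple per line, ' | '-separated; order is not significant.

Row counts bottom-up:
  R → 5
  ρ[g/b](R) → 5
  S → 6
  (ρ[g/b](R) ⋈[g=d] S) → 6

== RESULT ==
z | g | a | u | f | d
p | 8 | 2 | p | 1 | 8
p | 8 | 2 | r | 1 | 8
p | 8 | 3 | p | 1 | 8
p | 8 | 3 | r | 1 | 8
r | 4 | 6 | q | 3 | 4
s | 3 | 5 | t | 5 | 3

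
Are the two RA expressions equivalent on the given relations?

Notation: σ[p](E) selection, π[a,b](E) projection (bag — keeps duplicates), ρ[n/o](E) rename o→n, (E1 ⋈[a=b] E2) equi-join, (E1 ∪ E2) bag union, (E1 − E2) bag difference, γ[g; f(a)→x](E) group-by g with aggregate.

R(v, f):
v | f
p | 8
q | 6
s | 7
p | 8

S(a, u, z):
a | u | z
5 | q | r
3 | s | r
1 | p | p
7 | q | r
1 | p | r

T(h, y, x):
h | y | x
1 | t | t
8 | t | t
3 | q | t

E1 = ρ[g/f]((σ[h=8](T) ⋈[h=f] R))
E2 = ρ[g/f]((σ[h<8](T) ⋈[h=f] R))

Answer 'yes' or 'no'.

E1 row counts bottom-up:
  T → 3
  σ[h=8](T) → 1
  R → 4
  (σ[h=8](T) ⋈[h=f] R) → 2
  ρ[g/f]((σ[h=8](T) ⋈[h=f] R)) → 2
E2 row counts bottom-up:
  T → 3
  σ[h<8](T) → 2
  R → 4
  (σ[h<8](T) ⋈[h=f] R) → 0
  ρ[g/f]((σ[h<8](T) ⋈[h=f] R)) → 0

E1 result:
h | y | x | v | g
8 | t | t | p | 8
8 | t | t | p | 8
E2 result:
h | y | x | v | g
(0 rows)
Witness: (8, 't', 't', 'p', 8) appears 2× in E1 but 0× in E2.

no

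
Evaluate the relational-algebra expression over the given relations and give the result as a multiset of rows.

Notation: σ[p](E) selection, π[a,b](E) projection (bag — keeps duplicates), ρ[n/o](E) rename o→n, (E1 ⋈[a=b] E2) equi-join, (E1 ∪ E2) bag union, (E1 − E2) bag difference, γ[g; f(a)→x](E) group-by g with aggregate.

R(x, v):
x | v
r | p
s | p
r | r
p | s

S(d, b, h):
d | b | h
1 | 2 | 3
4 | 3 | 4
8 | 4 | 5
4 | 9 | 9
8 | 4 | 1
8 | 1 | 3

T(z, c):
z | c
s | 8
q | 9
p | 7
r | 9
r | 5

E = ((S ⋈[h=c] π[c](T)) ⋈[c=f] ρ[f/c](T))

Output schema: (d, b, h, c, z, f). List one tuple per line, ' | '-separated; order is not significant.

Stepwise |·|:
  S → 6
  T → 5
  π[c](T) → 5
  (S ⋈[h=c] π[c](T)) → 3
  T → 5
  ρ[f/c](T) → 5
  ((S ⋈[h=c] π[c](T)) ⋈[c=f] ρ[f/c](T)) → 5

== RESULT ==
d | b | h | c | z | f
4 | 9 | 9 | 9 | q | 9
4 | 9 | 9 | 9 | q | 9
4 | 9 | 9 | 9 | r | 9
4 | 9 | 9 | 9 | r | 9
8 | 4 | 5 | 5 | r | 5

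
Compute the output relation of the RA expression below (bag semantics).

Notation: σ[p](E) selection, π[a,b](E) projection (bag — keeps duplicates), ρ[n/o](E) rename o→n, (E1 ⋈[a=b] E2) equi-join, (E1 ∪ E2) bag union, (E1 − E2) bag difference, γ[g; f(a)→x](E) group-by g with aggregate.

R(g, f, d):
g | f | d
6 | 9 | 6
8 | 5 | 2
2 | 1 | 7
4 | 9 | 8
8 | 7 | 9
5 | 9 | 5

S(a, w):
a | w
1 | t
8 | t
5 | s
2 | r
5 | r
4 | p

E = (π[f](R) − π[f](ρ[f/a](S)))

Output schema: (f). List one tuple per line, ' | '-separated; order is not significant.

Per-node cardinality:
  R → 6
  π[f](R) → 6
  S → 6
  ρ[f/a](S) → 6
  π[f](ρ[f/a](S)) → 6
  (π[f](R) − π[f](ρ[f/a](S))) → 4

== RESULT ==
f
7
9
9
9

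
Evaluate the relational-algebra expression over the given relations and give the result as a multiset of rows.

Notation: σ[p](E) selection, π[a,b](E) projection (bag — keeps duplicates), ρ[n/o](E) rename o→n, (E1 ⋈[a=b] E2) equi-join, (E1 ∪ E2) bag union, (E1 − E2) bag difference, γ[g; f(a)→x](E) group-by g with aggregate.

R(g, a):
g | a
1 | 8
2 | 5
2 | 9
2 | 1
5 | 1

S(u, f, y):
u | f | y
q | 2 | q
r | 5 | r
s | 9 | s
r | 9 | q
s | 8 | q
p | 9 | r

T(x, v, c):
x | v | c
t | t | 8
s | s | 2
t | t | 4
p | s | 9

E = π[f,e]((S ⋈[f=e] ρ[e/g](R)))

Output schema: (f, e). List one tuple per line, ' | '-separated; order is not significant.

Subexpression sizes:
  S → 6
  R → 5
  ρ[e/g](R) → 5
  (S ⋈[f=e] ρ[e/g](R)) → 4
  π[f,e]((S ⋈[f=e] ρ[e/g](R))) → 4

== RESULT ==
f | e
2 | 2
2 | 2
2 | 2
5 | 5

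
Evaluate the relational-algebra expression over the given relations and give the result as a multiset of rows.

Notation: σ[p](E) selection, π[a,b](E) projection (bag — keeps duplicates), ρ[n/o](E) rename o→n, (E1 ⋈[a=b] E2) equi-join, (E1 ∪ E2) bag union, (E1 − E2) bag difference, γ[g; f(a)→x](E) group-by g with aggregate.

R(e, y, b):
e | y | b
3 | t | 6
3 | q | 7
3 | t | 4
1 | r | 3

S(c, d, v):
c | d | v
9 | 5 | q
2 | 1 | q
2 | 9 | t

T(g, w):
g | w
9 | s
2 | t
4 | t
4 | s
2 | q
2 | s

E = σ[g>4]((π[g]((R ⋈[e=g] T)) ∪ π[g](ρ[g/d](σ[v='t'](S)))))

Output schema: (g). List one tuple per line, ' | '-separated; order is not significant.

Row counts bottom-up:
  R → 4
  T → 6
  (R ⋈[e=g] T) → 0
  π[g]((R ⋈[e=g] T)) → 0
  S → 3
  σ[v='t'](S) → 1
  ρ[g/d](σ[v='t'](S)) → 1
  π[g](ρ[g/d](σ[v='t'](S))) → 1
  (π[g]((R ⋈[e=g] T)) ∪ π[g](ρ[g/d](σ[v='t'](S)))) → 1
  σ[g>4]((π[g]((R ⋈[e=g] T)) ∪ π[g](ρ[g/d](σ[v='t'](S))))) → 1

== RESULT ==
g
9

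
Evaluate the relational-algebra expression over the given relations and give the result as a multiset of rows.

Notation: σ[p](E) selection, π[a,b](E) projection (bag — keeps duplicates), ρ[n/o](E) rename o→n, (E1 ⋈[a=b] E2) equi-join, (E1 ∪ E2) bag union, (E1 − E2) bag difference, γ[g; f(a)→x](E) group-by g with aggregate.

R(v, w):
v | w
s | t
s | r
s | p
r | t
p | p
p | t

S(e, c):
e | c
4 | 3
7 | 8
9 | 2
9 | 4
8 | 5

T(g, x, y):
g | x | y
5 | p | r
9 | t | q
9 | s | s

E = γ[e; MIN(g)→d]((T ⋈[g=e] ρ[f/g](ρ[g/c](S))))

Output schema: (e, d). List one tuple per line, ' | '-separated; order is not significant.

Stepwise |·|:
  T → 3
  S → 5
  ρ[g/c](S) → 5
  ρ[f/g](ρ[g/c](S)) → 5
  (T ⋈[g=e] ρ[f/g](ρ[g/c](S))) → 4
  γ[e; MIN(g)→d]((T ⋈[g=e] ρ[f/g](ρ[g/c](S)))) → 1

== RESULT ==
e | d
9 | 9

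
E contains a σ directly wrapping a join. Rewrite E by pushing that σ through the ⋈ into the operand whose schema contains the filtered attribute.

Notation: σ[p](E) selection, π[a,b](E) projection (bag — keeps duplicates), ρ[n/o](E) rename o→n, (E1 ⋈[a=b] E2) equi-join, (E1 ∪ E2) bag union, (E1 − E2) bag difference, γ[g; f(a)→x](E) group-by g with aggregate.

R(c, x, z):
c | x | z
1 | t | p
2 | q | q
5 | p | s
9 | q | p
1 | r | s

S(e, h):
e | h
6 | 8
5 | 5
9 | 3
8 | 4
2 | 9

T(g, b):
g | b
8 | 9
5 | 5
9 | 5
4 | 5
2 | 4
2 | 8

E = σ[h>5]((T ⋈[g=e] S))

σ filters on h, owned by the right side.
E' = (T ⋈[g=e] σ[h>5](S))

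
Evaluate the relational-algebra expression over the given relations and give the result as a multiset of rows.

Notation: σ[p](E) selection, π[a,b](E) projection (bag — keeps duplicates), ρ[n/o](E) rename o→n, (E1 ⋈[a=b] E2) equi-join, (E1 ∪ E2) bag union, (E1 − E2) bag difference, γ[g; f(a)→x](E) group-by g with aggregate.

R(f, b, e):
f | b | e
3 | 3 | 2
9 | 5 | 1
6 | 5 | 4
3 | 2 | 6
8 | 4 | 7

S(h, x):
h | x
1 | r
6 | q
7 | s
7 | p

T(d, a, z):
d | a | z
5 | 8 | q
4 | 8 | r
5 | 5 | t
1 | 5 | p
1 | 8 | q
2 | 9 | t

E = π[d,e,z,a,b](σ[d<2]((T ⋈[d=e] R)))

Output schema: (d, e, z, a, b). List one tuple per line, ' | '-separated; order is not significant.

Subexpression sizes:
  T → 6
  R → 5
  (T ⋈[d=e] R) → 4
  σ[d<2]((T ⋈[d=e] R)) → 2
  π[d,e,z,a,b](σ[d<2]((T ⋈[d=e] R))) → 2

== RESULT ==
d | e | z | a | b
1 | 1 | p | 5 | 5
1 | 1 | q | 8 | 5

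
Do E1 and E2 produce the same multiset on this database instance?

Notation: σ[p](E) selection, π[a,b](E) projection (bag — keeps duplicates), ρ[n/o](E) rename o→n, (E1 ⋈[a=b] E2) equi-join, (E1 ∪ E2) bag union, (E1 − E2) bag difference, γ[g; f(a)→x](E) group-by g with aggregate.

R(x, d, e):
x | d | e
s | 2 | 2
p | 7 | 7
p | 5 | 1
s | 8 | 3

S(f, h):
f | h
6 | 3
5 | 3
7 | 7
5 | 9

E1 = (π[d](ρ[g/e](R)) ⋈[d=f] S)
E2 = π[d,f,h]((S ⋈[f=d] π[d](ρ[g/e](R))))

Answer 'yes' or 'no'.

E1 per-node cardinality:
  R → 4
  ρ[g/e](R) → 4
  π[d](ρ[g/e](R)) → 4
  S → 4
  (π[d](ρ[g/e](R)) ⋈[d=f] S) → 3
E2 per-node cardinality:
  S → 4
  R → 4
  ρ[g/e](R) → 4
  π[d](ρ[g/e](R)) → 4
  (S ⋈[f=d] π[d](ρ[g/e](R))) → 3
  π[d,f,h]((S ⋈[f=d] π[d](ρ[g/e](R)))) → 3

E1 and E2 produce the same multiset:
d | f | h
5 | 5 | 3
5 | 5 | 9
7 | 7 | 7

yes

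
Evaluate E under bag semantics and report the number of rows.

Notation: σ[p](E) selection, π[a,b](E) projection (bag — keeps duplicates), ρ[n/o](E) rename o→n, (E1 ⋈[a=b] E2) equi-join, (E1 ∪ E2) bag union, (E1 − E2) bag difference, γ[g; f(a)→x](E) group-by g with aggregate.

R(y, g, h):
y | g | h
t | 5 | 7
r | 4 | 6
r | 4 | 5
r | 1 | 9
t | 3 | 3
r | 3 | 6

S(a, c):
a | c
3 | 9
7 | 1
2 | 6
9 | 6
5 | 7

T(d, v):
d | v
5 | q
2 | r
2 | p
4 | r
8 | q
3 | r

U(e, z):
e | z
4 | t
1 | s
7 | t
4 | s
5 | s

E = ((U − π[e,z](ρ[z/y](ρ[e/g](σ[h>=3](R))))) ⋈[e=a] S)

Stepwise |·|:
  U → 5
  R → 6
  σ[h>=3](R) → 6
  ρ[e/g](σ[h>=3](R)) → 6
  ρ[z/y](ρ[e/g](σ[h>=3](R))) → 6
  π[e,z](ρ[z/y](ρ[e/g](σ[h>=3](R)))) → 6
  (U − π[e,z](ρ[z/y](ρ[e/g](σ[h>=3](R))))) → 5
  S → 5
  ((U − π[e,z](ρ[z/y](ρ[e/g](σ[h>=3](R))))) ⋈[e=a] S) → 2

|E| = 2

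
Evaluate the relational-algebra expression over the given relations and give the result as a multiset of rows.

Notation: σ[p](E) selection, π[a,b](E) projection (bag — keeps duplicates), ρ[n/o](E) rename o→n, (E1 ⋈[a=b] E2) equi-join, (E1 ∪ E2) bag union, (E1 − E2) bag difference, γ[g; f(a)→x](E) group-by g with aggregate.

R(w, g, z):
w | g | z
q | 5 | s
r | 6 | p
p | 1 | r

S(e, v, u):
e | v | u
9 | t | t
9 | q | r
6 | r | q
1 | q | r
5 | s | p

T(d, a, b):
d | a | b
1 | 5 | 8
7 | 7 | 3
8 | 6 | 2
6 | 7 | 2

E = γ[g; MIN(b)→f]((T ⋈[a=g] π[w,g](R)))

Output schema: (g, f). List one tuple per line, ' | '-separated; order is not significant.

Stepwise |·|:
  T → 4
  R → 3
  π[w,g](R) → 3
  (T ⋈[a=g] π[w,g](R)) → 2
  γ[g; MIN(b)→f]((T ⋈[a=g] π[w,g](R))) → 2

== RESULT ==
g | f
5 | 8
6 | 2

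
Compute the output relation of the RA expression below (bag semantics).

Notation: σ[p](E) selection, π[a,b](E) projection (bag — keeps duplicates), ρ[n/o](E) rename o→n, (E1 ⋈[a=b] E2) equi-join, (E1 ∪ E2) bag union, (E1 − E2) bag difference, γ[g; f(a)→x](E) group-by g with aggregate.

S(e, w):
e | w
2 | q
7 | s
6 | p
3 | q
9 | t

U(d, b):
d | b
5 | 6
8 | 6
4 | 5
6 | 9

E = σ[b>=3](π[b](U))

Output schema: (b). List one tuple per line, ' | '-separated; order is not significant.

Stepwise |·|:
  U → 4
  π[b](U) → 4
  σ[b>=3](π[b](U)) → 4

== RESULT ==
b
5
6
6
9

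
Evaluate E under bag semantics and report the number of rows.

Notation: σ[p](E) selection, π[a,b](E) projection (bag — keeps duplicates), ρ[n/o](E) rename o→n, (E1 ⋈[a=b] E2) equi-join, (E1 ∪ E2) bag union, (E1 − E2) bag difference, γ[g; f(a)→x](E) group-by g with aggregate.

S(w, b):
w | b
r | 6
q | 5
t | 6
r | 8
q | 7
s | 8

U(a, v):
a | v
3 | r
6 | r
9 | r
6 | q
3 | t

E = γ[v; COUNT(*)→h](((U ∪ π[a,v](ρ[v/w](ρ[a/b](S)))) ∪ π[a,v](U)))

Row counts bottom-up:
  U → 5
  S → 6
  ρ[a/b](S) → 6
  ρ[v/w](ρ[a/b](S)) → 6
  π[a,v](ρ[v/w](ρ[a/b](S))) → 6
  (U ∪ π[a,v](ρ[v/w](ρ[a/b](S)))) → 11
  U → 5
  π[a,v](U) → 5
  ((U ∪ π[a,v](ρ[v/w](ρ[a/b](S)))) ∪ π[a,v](U)) → 16
  γ[v; COUNT(*)→h](((U ∪ π[a,v](ρ[v/w](ρ[a/b](S)))) ∪ π[a,v](U))) → 4

|E| = 4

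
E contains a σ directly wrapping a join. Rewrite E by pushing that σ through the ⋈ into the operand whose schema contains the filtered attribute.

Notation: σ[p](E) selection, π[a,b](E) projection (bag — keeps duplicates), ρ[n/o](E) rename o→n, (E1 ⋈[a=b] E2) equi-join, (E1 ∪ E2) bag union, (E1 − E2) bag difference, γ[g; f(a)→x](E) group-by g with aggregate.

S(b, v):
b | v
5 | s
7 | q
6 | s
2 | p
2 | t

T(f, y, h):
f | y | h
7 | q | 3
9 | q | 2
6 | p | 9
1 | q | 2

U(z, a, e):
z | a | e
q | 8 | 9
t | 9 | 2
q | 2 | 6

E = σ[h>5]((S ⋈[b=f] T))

σ filters on h, owned by the right side.
E' = (S ⋈[b=f] σ[h>5](T))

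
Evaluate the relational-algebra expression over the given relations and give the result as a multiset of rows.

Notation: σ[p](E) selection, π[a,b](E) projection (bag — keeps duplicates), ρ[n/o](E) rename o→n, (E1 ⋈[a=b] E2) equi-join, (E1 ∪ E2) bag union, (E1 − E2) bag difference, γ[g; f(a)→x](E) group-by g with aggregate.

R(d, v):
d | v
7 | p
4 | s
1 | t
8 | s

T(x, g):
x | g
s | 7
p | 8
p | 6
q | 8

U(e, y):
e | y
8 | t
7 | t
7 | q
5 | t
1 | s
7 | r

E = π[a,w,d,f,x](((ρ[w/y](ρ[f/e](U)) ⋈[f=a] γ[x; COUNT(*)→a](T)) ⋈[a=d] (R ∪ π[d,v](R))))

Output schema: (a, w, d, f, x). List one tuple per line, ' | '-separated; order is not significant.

Subexpression sizes:
  U → 6
  ρ[f/e](U) → 6
  ρ[w/y](ρ[f/e](U)) → 6
  T → 4
  γ[x; COUNT(*)→a](T) → 3
  (ρ[w/y](ρ[f/e](U)) ⋈[f=a] γ[x; COUNT(*)→a](T)) → 2
  R → 4
  R → 4
  π[d,v](R) → 4
  (R ∪ π[d,v](R)) → 8
  ((ρ[w/y](ρ[f/e](U)) ⋈[f=a] γ[x; COUNT(*)→a](T)) ⋈[a=d] (R ∪ π[d,v](R))) → 4
  π[a,w,d,f,x](((ρ[w/y](ρ[f/e](U)) ⋈[f=a] γ[x; COUNT(*)→a](T)) ⋈[a=d] (R ∪ π[d,v](R)))) → 4

== RESULT ==
a | w | d | f | x
1 | s | 1 | 1 | q
1 | s | 1 | 1 | q
1 | s | 1 | 1 | s
1 | s | 1 | 1 | s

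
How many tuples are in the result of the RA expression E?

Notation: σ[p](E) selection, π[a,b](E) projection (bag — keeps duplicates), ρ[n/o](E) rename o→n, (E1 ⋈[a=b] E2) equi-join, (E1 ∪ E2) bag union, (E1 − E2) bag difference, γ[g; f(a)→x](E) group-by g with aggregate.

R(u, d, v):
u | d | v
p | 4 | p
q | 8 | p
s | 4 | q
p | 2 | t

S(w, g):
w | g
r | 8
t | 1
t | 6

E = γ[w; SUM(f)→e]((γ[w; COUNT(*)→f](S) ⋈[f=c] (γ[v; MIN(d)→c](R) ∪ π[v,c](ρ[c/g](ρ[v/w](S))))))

Row counts bottom-up:
  S → 3
  γ[w; COUNT(*)→f](S) → 2
  R → 4
  γ[v; MIN(d)→c](R) → 3
  S → 3
  ρ[v/w](S) → 3
  ρ[c/g](ρ[v/w](S)) → 3
  π[v,c](ρ[c/g](ρ[v/w](S))) → 3
  (γ[v; MIN(d)→c](R) ∪ π[v,c](ρ[c/g](ρ[v/w](S)))) → 6
  (γ[w; COUNT(*)→f](S) ⋈[f=c] (γ[v; MIN(d)→c](R) ∪ π[v,c](ρ[c/g](ρ[v/w](S))))) → 2
  γ[w; SUM(f)→e]((γ[w; COUNT(*)→f](S) ⋈[f=c] (γ[v; MIN(d)→c](R) ∪ π[v,c](ρ[c/g](ρ[v/w](S)))))) → 2

|E| = 2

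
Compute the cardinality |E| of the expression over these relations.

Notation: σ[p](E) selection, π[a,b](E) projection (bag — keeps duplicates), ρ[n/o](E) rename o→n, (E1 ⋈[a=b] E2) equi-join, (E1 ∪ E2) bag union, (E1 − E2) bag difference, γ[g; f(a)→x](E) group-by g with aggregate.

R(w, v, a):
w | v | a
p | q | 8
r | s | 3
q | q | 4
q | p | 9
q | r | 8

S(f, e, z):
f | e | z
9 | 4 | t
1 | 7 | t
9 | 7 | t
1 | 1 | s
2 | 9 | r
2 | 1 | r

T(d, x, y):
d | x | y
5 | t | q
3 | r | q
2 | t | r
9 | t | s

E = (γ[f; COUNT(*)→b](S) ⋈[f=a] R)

Subexpression sizes:
  S → 6
  γ[f; COUNT(*)→b](S) → 3
  R → 5
  (γ[f; COUNT(*)→b](S) ⋈[f=a] R) → 1

|E| = 1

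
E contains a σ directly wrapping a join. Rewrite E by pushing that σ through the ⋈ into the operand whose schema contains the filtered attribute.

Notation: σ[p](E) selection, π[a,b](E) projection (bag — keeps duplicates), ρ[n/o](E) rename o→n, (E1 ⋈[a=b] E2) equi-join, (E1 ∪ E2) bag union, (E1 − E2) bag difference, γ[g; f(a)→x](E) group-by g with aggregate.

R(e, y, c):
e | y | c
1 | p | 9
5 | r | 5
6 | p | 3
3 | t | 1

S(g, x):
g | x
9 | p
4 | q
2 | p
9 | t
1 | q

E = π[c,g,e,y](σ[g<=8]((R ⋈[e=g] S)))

σ filters on g, owned by the right side.
E' = π[c,g,e,y]((R ⋈[e=g] σ[g<=8](S)))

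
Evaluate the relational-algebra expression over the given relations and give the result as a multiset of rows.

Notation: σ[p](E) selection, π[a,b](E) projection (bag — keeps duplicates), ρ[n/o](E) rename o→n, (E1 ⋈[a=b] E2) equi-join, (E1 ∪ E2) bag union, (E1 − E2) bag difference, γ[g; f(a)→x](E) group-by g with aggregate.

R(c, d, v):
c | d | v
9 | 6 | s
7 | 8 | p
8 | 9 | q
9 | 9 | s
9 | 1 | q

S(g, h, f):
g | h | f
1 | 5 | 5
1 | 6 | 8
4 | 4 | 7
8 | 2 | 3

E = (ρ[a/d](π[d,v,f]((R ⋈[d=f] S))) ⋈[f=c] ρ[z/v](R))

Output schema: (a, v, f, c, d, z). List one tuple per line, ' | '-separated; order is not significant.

Stepwise |·|:
  R → 5
  S → 4
  (R ⋈[d=f] S) → 1
  π[d,v,f]((R ⋈[d=f] S)) → 1
  ρ[a/d](π[d,v,f]((R ⋈[d=f] S))) → 1
  R → 5
  ρ[z/v](R) → 5
  (ρ[a/d](π[d,v,f]((R ⋈[d=f] S))) ⋈[f=c] ρ[z/v](R)) → 1

== RESULT ==
a | v | f | c | d | z
8 | p | 8 | 8 | 9 | q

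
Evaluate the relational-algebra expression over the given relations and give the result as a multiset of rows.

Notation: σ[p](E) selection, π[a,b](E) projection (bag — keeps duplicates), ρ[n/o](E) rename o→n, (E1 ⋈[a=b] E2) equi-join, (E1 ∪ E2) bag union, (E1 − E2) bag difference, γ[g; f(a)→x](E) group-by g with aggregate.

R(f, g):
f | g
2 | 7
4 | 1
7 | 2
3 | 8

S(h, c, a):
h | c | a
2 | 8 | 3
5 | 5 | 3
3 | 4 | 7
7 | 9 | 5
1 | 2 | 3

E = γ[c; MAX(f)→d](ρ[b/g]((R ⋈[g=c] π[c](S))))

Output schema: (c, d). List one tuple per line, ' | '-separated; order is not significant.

Row counts bottom-up:
  R → 4
  S → 5
  π[c](S) → 5
  (R ⋈[g=c] π[c](S)) → 2
  ρ[b/g]((R ⋈[g=c] π[c](S))) → 2
  γ[c; MAX(f)→d](ρ[b/g]((R ⋈[g=c] π[c](S)))) → 2

== RESULT ==
c | d
2 | 7
8 | 3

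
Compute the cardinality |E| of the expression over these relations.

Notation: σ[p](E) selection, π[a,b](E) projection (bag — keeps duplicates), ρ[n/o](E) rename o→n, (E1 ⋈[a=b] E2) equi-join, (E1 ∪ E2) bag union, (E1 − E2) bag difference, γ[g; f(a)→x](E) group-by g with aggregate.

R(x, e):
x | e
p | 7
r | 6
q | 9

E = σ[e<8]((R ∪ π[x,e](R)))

Stepwise |·|:
  R → 3
  R → 3
  π[x,e](R) → 3
  (R ∪ π[x,e](R)) → 6
  σ[e<8]((R ∪ π[x,e](R))) → 4

|E| = 4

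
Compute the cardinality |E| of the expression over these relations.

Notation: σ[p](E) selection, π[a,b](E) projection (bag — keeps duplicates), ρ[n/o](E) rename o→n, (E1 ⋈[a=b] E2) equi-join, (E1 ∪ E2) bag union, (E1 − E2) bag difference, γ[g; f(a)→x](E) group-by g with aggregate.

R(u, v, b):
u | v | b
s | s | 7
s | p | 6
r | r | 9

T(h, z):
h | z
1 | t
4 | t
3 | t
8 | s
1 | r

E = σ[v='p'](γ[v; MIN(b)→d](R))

Per-node cardinality:
  R → 3
  γ[v; MIN(b)→d](R) → 3
  σ[v='p'](γ[v; MIN(b)→d](R)) → 1

|E| = 1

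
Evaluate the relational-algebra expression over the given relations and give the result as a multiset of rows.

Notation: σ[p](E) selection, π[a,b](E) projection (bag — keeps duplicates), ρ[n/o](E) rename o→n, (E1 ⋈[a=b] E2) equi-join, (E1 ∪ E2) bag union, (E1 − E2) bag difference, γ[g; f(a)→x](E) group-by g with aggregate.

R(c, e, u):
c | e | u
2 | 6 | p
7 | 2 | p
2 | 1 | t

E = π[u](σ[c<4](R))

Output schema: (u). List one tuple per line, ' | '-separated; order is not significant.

Per-node cardinality:
  R → 3
  σ[c<4](R) → 2
  π[u](σ[c<4](R)) → 2

== RESULT ==
u
p
t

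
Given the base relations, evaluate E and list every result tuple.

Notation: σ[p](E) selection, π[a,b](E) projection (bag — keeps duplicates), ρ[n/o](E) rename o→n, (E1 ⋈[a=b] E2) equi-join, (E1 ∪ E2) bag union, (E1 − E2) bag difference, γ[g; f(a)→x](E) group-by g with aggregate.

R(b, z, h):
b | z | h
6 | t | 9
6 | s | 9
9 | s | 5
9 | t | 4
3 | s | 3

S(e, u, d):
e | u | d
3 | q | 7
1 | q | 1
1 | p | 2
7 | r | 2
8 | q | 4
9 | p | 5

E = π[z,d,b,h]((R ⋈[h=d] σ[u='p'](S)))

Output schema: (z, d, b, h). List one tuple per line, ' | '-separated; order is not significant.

Subexpression sizes:
  R → 5
  S → 6
  σ[u='p'](S) → 2
  (R ⋈[h=d] σ[u='p'](S)) → 1
  π[z,d,b,h]((R ⋈[h=d] σ[u='p'](S))) → 1

== RESULT ==
z | d | b | h
s | 5 | 9 | 5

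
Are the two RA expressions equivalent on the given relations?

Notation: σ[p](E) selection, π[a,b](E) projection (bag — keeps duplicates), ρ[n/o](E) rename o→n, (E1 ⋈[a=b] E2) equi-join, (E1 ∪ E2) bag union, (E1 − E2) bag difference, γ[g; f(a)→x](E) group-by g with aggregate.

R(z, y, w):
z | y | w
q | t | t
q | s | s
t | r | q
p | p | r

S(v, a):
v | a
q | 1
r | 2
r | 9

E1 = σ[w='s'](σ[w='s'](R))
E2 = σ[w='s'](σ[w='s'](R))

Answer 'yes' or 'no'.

E1 per-node cardinality:
  R → 4
  σ[w='s'](R) → 1
  σ[w='s'](σ[w='s'](R)) → 1
E2 per-node cardinality:
  R → 4
  σ[w='s'](R) → 1
  σ[w='s'](σ[w='s'](R)) → 1

E1 and E2 produce the same multiset:
z | y | w
q | s | s

yes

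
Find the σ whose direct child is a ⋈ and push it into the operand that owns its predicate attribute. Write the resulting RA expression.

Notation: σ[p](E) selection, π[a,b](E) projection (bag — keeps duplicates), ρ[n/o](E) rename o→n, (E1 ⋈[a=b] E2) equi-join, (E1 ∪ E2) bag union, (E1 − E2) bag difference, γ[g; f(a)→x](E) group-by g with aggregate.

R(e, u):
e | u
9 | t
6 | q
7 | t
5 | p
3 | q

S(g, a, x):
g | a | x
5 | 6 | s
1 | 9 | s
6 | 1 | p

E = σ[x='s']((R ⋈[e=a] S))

σ filters on x, owned by the right side.
E' = (R ⋈[e=a] σ[x='s'](S))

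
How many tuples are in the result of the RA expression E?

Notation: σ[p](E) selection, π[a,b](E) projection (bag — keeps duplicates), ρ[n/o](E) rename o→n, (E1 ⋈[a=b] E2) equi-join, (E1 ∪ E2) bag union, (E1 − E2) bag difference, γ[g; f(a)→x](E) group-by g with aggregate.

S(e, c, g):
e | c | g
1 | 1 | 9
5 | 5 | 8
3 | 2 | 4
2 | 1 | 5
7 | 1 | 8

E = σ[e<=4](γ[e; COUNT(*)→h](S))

Per-node cardinality:
  S → 5
  γ[e; COUNT(*)→h](S) → 5
  σ[e<=4](γ[e; COUNT(*)→h](S)) → 3

|E| = 3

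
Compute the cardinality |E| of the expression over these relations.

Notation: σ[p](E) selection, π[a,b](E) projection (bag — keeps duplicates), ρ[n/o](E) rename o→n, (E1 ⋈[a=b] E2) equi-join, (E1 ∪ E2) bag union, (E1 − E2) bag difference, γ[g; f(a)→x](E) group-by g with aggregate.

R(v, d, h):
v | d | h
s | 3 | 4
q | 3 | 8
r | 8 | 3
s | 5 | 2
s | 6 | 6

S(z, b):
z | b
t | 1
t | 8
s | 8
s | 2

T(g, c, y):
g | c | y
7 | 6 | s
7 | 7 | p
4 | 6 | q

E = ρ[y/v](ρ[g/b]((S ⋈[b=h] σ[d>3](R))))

Stepwise |·|:
  S → 4
  R → 5
  σ[d>3](R) → 3
  (S ⋈[b=h] σ[d>3](R)) → 1
  ρ[g/b]((S ⋈[b=h] σ[d>3](R))) → 1
  ρ[y/v](ρ[g/b]((S ⋈[b=h] σ[d>3](R)))) → 1

|E| = 1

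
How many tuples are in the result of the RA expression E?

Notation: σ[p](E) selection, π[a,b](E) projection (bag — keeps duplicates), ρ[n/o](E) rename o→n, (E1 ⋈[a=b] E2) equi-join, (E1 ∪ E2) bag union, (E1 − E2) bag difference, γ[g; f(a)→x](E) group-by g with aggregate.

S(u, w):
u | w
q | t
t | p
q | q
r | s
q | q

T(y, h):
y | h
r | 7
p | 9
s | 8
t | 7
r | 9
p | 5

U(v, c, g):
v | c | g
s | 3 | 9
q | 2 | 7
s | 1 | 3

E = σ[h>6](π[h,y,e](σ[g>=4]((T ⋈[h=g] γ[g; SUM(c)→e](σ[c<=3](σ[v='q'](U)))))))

Subexpression sizes:
  T → 6
  U → 3
  σ[v='q'](U) → 1
  σ[c<=3](σ[v='q'](U)) → 1
  γ[g; SUM(c)→e](σ[c<=3](σ[v='q'](U))) → 1
  (T ⋈[h=g] γ[g; SUM(c)→e](σ[c<=3](σ[v='q'](U)))) → 2
  σ[g>=4]((T ⋈[h=g] γ[g; SUM(c)→e](σ[c<=3](σ[v='q'](U))))) → 2
  π[h,y,e](σ[g>=4]((T ⋈[h=g] γ[g; SUM(c)→e](σ[c<=3](σ[v='q'](U)))))) → 2
  σ[h>6](π[h,y,e](σ[g>=4]((T ⋈[h=g] γ[g; SUM(c)→e](σ[c<=3](σ[v='q'](U))))))) → 2

|E| = 2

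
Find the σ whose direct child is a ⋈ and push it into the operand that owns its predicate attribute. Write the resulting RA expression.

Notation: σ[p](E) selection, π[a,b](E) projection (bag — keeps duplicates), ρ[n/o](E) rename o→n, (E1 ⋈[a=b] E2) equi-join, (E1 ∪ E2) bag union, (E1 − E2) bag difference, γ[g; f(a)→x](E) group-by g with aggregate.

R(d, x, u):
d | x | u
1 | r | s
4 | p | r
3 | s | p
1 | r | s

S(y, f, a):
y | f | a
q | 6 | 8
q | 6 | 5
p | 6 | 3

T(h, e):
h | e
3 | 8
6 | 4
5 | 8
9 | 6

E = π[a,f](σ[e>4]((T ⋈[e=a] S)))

σ filters on e, owned by the left side.
E' = π[a,f]((σ[e>4](T) ⋈[e=a] S))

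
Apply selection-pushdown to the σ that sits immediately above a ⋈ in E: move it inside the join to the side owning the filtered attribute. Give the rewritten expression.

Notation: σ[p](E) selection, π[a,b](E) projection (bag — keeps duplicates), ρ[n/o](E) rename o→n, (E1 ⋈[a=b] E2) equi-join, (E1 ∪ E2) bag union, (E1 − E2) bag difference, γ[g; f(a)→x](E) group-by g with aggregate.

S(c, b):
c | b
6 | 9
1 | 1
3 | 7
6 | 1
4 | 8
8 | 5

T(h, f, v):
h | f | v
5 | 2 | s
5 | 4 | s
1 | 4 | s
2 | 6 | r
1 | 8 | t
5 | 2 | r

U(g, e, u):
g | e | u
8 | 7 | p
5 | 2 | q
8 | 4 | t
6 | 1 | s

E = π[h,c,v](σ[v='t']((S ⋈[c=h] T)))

σ filters on v, owned by the right side.
E' = π[h,c,v]((S ⋈[c=h] σ[v='t'](T)))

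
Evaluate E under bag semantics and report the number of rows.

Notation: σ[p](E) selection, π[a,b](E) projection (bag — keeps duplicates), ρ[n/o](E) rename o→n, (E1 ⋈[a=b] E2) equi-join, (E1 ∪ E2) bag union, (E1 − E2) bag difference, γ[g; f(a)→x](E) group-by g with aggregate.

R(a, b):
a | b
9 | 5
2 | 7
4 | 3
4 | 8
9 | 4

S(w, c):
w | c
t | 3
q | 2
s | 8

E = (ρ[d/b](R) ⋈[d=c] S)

Per-node cardinality:
  R → 5
  ρ[d/b](R) → 5
  S → 3
  (ρ[d/b](R) ⋈[d=c] S) → 2

|E| = 2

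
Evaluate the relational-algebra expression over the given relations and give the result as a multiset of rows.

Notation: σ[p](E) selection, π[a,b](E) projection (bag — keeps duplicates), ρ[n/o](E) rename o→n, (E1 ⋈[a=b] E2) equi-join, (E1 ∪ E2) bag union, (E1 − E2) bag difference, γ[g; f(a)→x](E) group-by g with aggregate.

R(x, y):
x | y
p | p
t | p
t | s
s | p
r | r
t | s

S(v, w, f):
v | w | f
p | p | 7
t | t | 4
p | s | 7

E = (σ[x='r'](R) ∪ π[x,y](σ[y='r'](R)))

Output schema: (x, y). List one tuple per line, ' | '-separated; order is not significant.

Row counts bottom-up:
  R → 6
  σ[x='r'](R) → 1
  R → 6
  σ[y='r'](R) → 1
  π[x,y](σ[y='r'](R)) → 1
  (σ[x='r'](R) ∪ π[x,y](σ[y='r'](R))) → 2

== RESULT ==
x | y
r | r
r | r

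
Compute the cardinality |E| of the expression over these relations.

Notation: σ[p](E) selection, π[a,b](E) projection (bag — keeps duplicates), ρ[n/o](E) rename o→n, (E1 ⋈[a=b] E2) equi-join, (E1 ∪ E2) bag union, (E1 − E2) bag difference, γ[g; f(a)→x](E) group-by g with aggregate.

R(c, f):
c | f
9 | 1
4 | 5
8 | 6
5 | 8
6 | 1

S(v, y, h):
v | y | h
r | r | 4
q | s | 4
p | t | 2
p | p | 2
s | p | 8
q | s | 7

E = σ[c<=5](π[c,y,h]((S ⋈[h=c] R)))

Per-node cardinality:
  S → 6
  R → 5
  (S ⋈[h=c] R) → 3
  π[c,y,h]((S ⋈[h=c] R)) → 3
  σ[c<=5](π[c,y,h]((S ⋈[h=c] R))) → 2

|E| = 2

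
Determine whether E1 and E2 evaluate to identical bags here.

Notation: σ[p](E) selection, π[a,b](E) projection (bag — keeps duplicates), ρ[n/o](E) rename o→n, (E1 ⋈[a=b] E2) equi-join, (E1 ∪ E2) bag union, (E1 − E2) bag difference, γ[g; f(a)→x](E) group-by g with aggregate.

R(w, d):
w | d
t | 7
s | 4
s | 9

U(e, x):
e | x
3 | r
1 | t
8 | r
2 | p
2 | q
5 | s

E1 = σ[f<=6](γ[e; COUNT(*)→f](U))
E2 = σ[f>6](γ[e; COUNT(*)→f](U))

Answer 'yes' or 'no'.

E1 subexpression sizes:
  U → 6
  γ[e; COUNT(*)→f](U) → 5
  σ[f<=6](γ[e; COUNT(*)→f](U)) → 5
E2 subexpression sizes:
  U → 6
  γ[e; COUNT(*)→f](U) → 5
  σ[f>6](γ[e; COUNT(*)→f](U)) → 0

E1 result:
e | f
1 | 1
2 | 2
3 | 1
5 | 1
8 | 1
E2 result:
e | f
(0 rows)
Witness: (2, 2) appears 1× in E1 but 0× in E2.

no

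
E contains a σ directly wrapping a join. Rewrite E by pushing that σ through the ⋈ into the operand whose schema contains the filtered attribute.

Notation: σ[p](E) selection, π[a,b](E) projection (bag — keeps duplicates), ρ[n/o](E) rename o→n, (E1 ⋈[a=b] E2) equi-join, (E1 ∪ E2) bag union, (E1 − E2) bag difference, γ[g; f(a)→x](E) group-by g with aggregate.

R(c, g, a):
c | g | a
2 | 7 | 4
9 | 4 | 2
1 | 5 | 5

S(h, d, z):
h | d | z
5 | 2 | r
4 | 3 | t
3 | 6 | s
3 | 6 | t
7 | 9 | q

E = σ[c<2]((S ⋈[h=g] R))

σ filters on c, owned by the right side.
E' = (S ⋈[h=g] σ[c<2](R))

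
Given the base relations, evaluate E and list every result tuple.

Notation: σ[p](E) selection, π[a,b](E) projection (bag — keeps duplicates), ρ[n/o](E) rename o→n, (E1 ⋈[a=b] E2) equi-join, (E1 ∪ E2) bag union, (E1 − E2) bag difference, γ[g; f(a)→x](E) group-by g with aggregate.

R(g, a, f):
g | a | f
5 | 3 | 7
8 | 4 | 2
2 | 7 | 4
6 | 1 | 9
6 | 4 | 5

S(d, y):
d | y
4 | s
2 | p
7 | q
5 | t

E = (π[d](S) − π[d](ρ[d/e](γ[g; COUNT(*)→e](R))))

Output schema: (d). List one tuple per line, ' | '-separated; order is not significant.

Stepwise |·|:
  S → 4
  π[d](S) → 4
  R → 5
  γ[g; COUNT(*)→e](R) → 4
  ρ[d/e](γ[g; COUNT(*)→e](R)) → 4
  π[d](ρ[d/e](γ[g; COUNT(*)→e](R))) → 4
  (π[d](S) − π[d](ρ[d/e](γ[g; COUNT(*)→e](R)))) → 3

== RESULT ==
d
4
5
7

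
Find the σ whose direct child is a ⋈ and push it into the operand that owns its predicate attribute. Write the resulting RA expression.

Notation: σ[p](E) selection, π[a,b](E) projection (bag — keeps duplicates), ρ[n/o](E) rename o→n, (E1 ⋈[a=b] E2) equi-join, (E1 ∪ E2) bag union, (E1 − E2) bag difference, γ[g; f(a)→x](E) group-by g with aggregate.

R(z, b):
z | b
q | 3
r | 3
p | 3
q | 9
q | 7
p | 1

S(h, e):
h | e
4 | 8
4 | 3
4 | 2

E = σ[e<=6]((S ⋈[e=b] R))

σ filters on e, owned by the left side.
E' = (σ[e<=6](S) ⋈[e=b] R)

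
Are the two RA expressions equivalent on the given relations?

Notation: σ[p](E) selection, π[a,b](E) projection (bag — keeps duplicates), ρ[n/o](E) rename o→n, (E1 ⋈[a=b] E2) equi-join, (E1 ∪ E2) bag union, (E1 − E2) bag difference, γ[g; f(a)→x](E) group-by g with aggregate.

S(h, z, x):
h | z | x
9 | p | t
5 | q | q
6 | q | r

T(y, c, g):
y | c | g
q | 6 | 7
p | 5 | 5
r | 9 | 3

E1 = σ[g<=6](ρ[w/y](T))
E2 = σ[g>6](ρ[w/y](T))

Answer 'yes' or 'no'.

E1 subexpression sizes:
  T → 3
  ρ[w/y](T) → 3
  σ[g<=6](ρ[w/y](T)) → 2
E2 subexpression sizes:
  T → 3
  ρ[w/y](T) → 3
  σ[g>6](ρ[w/y](T)) → 1

E1 result:
w | c | g
p | 5 | 5
r | 9 | 3
E2 result:
w | c | g
q | 6 | 7
Witness: ('p', 5, 5) appears 1× in E1 but 0× in E2.

no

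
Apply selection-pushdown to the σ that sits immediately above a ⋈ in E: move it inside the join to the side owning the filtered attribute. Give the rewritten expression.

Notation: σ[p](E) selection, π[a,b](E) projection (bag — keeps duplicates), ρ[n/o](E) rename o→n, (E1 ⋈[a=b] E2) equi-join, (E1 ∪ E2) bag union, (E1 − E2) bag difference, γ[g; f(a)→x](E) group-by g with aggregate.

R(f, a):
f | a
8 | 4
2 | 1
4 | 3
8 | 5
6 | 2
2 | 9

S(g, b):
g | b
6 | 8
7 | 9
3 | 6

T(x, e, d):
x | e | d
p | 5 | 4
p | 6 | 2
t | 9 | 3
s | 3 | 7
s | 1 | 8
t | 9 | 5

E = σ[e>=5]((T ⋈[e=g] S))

σ filters on e, owned by the left side.
E' = (σ[e>=5](T) ⋈[e=g] S)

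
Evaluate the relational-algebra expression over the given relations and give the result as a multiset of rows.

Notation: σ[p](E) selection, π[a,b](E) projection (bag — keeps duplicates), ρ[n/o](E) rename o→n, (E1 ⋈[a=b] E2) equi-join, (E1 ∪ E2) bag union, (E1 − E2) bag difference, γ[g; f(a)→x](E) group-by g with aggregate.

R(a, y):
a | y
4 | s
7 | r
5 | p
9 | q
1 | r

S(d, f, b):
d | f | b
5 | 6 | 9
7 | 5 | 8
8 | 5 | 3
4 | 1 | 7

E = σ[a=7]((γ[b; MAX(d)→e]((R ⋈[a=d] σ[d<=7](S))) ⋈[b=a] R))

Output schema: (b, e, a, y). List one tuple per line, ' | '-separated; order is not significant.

Stepwise |·|:
  R → 5
  S → 4
  σ[d<=7](S) → 3
  (R ⋈[a=d] σ[d<=7](S)) → 3
  γ[b; MAX(d)→e]((R ⋈[a=d] σ[d<=7](S))) → 3
  R → 5
  (γ[b; MAX(d)→e]((R ⋈[a=d] σ[d<=7](S))) ⋈[b=a] R) → 2
  σ[a=7]((γ[b; MAX(d)→e]((R ⋈[a=d] σ[d<=7](S))) ⋈[b=a] R)) → 1

== RESULT ==
b | e | a | y
7 | 4 | 7 | r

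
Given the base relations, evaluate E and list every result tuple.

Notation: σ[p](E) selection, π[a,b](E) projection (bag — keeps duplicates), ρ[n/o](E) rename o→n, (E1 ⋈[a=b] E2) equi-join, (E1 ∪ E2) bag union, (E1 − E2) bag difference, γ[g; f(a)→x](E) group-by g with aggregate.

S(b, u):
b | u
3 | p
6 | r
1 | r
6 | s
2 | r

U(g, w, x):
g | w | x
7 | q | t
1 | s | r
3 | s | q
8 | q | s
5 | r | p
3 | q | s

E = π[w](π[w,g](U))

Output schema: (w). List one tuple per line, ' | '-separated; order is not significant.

Subexpression sizes:
  U → 6
  π[w,g](U) → 6
  π[w](π[w,g](U)) → 6

== RESULT ==
w
q
q
q
r
s
s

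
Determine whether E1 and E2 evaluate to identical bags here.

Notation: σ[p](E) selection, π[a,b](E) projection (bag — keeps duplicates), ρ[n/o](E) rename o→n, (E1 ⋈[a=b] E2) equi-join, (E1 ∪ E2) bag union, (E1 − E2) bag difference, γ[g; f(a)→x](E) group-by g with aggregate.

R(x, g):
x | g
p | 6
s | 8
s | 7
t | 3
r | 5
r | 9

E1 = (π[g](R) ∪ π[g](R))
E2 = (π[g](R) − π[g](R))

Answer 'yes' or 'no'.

E1 row counts bottom-up:
  R → 6
  π[g](R) → 6
  R → 6
  π[g](R) → 6
  (π[g](R) ∪ π[g](R)) → 12
E2 row counts bottom-up:
  R → 6
  π[g](R) → 6
  R → 6
  π[g](R) → 6
  (π[g](R) − π[g](R)) → 0

E1 result:
g
3
3
5
5
6
6
7
7
8
8
9
9
E2 result:
g
(0 rows)
Witness: (6,) appears 2× in E1 but 0× in E2.

no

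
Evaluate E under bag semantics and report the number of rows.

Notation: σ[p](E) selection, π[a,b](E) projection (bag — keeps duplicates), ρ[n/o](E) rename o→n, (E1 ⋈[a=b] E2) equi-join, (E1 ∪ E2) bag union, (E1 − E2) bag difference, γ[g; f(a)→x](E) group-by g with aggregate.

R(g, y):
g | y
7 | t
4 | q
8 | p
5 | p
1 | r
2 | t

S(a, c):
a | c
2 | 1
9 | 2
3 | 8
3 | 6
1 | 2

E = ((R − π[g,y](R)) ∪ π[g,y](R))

Subexpression sizes:
  R → 6
  R → 6
  π[g,y](R) → 6
  (R − π[g,y](R)) → 0
  R → 6
  π[g,y](R) → 6
  ((R − π[g,y](R)) ∪ π[g,y](R)) → 6

|E| = 6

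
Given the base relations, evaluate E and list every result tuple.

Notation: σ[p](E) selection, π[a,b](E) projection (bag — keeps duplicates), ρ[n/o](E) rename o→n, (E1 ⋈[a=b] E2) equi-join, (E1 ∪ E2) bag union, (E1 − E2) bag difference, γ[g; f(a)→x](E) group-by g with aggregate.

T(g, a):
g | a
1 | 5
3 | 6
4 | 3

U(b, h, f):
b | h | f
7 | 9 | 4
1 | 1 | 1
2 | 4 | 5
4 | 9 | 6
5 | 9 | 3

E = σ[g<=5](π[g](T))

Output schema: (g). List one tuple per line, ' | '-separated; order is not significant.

Per-node cardinality:
  T → 3
  π[g](T) → 3
  σ[g<=5](π[g](T)) → 3

== RESULT ==
g
1
3
4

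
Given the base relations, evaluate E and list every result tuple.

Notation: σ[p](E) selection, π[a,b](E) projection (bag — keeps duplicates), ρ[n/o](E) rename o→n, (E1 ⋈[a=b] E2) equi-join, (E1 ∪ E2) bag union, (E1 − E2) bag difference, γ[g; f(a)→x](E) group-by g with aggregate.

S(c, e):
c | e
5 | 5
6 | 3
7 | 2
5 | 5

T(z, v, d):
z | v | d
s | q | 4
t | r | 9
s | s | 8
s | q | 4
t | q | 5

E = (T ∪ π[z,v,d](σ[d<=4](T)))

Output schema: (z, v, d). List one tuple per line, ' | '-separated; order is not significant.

Stepwise |·|:
  T → 5
  T → 5
  σ[d<=4](T) → 2
  π[z,v,d](σ[d<=4](T)) → 2
  (T ∪ π[z,v,d](σ[d<=4](T))) → 7

== RESULT ==
z | v | d
s | q | 4
s | q | 4
s | q | 4
s | q | 4
s | s | 8
t | q | 5
t | r | 9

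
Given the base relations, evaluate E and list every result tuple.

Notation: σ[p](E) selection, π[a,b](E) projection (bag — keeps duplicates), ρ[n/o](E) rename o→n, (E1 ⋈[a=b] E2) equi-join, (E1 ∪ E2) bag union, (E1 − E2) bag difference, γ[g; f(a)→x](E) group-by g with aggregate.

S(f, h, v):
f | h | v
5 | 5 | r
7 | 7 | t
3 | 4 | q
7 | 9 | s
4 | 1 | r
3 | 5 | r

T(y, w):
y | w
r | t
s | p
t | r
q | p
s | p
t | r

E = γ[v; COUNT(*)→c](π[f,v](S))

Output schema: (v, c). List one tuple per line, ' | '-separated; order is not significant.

Row counts bottom-up:
  S → 6
  π[f,v](S) → 6
  γ[v; COUNT(*)→c](π[f,v](S)) → 4

== RESULT ==
v | c
q | 1
r | 3
s | 1
t | 1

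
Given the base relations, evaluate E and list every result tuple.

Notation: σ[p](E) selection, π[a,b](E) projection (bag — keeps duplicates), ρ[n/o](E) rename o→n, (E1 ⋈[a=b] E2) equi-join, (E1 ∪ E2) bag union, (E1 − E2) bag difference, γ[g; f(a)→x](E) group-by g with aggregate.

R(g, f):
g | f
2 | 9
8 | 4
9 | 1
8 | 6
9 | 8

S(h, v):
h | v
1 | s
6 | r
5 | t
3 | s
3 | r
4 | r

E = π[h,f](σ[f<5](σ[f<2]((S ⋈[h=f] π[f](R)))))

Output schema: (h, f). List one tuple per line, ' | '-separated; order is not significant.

Stepwise |·|:
  S → 6
  R → 5
  π[f](R) → 5
  (S ⋈[h=f] π[f](R)) → 3
  σ[f<2]((S ⋈[h=f] π[f](R))) → 1
  σ[f<5](σ[f<2]((S ⋈[h=f] π[f](R)))) → 1
  π[h,f](σ[f<5](σ[f<2]((S ⋈[h=f] π[f](R))))) → 1

== RESULT ==
h | f
1 | 1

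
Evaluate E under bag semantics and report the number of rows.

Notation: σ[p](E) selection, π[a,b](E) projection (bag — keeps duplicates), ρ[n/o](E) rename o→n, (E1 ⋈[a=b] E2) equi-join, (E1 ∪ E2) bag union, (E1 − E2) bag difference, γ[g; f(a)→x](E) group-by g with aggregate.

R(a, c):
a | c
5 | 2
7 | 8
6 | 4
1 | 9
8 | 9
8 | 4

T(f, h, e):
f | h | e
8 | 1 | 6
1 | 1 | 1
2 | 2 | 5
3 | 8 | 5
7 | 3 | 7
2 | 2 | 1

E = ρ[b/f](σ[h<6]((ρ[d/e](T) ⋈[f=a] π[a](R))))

Stepwise |·|:
  T → 6
  ρ[d/e](T) → 6
  R → 6
  π[a](R) → 6
  (ρ[d/e](T) ⋈[f=a] π[a](R)) → 4
  σ[h<6]((ρ[d/e](T) ⋈[f=a] π[a](R))) → 4
  ρ[b/f](σ[h<6]((ρ[d/e](T) ⋈[f=a] π[a](R)))) → 4

|E| = 4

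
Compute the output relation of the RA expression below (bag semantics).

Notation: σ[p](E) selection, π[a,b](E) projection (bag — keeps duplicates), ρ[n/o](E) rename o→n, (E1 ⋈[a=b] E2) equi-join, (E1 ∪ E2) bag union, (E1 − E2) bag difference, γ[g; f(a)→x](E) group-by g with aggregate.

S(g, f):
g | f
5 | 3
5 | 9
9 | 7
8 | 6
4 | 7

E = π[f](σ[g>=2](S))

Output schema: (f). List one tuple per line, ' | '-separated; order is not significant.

Stepwise |·|:
  S → 5
  σ[g>=2](S) → 5
  π[f](σ[g>=2](S)) → 5

== RESULT ==
f
3
6
7
7
9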